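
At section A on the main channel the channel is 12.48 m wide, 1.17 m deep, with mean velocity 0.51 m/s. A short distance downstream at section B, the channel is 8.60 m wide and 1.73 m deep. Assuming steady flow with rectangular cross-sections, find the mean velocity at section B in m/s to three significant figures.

0.501 m/s

Q = A₁V₁ = (12.48×1.17) × 0.51 = 7.447 m³/s
A₂ = 8.60 × 1.73 = 14.88 m²
V₂ = Q/A₂ = 7.447/14.88 = 0.5005 m/s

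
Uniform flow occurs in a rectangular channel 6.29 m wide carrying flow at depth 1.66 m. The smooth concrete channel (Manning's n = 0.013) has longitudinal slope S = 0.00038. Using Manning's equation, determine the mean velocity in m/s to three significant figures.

A = b·y = 6.29 × 1.66 = 10.44 m²
P = b + 2y = 6.29 + 2×1.66 = 9.610 m
R = A/P = 10.44/9.610 = 1.087 m
Q = (1/n)·A·R^(2/3)·S^(1/2) = (1/0.013) × 10.44 × 1.087^(2/3) × 0.00038^(1/2) = 16.55 m³/s
V = Q/A = 16.55/10.44 = 1.585 m/s

1.58 m/s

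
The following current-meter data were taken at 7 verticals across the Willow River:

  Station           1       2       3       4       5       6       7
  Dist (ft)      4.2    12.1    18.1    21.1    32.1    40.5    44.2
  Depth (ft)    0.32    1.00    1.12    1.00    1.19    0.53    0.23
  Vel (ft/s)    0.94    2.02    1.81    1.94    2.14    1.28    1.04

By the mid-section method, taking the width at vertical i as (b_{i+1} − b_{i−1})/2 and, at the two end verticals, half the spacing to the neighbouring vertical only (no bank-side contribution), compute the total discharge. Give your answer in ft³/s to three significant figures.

w_1 = (12.1 − 4.2)/2 = 3.95 ft; q_1 = 0.94 × 0.32 × 3.95 = 1.188 ft³/s
w_2 = (18.1 − 4.2)/2 = 6.95 ft; q_2 = 2.02 × 1.00 × 6.95 = 14.04 ft³/s
w_3 = (21.1 − 12.1)/2 = 4.5 ft; q_3 = 1.81 × 1.12 × 4.5 = 9.122 ft³/s
w_4 = (32.1 − 18.1)/2 = 7 ft; q_4 = 1.94 × 1.00 × 7 = 13.58 ft³/s
w_5 = (40.5 − 21.1)/2 = 9.7 ft; q_5 = 2.14 × 1.19 × 9.7 = 24.70 ft³/s
w_6 = (44.2 − 32.1)/2 = 6.05 ft; q_6 = 1.28 × 0.53 × 6.05 = 4.104 ft³/s
w_7 = (44.2 − 40.5)/2 = 1.85 ft; q_7 = 1.04 × 0.23 × 1.85 = 0.4425 ft³/s
Q = Σ qᵢ = 67.18 ft³/s

67.2 ft³/s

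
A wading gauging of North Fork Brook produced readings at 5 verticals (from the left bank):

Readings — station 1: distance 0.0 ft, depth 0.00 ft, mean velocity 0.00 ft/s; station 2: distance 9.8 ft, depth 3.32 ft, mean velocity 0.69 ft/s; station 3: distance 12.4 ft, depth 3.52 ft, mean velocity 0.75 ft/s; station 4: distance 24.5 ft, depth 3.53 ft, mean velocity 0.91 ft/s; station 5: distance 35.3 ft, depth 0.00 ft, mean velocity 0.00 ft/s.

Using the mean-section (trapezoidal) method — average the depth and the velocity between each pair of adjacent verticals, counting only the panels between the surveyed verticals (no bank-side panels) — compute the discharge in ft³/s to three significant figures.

56.1 ft³/s

Panel 1-2: Δb = 9.8 ft, d̄ = (0.00+3.32)/2 = 1.66, v̄ = (0.00+0.69)/2 = 0.345 → q = 9.8×1.66×0.345 = 5.612 ft³/s
Panel 2-3: Δb = 2.6 ft, d̄ = (3.32+3.52)/2 = 3.42, v̄ = (0.69+0.75)/2 = 0.72 → q = 2.6×3.42×0.72 = 6.402 ft³/s
Panel 3-4: Δb = 12.1 ft, d̄ = (3.52+3.53)/2 = 3.525, v̄ = (0.75+0.91)/2 = 0.83 → q = 12.1×3.525×0.83 = 35.40 ft³/s
Panel 4-5: Δb = 10.8 ft, d̄ = (3.53+0.00)/2 = 1.765, v̄ = (0.91+0.00)/2 = 0.455 → q = 10.8×1.765×0.455 = 8.673 ft³/s
Q = Σ q = 56.09 ft³/s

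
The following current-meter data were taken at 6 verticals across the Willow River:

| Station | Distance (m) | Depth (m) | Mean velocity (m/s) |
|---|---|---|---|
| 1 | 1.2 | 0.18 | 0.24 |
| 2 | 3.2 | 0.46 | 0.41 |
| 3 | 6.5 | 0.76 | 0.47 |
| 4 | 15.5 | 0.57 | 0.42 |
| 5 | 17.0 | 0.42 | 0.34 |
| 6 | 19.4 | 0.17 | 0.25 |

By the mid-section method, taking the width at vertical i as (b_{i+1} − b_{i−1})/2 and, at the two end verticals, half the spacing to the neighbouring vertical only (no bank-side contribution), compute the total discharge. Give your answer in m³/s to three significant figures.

w_1 = (3.2 − 1.2)/2 = 1 m; q_1 = 0.24 × 0.18 × 1 = 0.04320 m³/s
w_2 = (6.5 − 1.2)/2 = 2.65 m; q_2 = 0.41 × 0.46 × 2.65 = 0.4998 m³/s
w_3 = (15.5 − 3.2)/2 = 6.15 m; q_3 = 0.47 × 0.76 × 6.15 = 2.197 m³/s
w_4 = (17.0 − 6.5)/2 = 5.25 m; q_4 = 0.42 × 0.57 × 5.25 = 1.257 m³/s
w_5 = (19.4 − 15.5)/2 = 1.95 m; q_5 = 0.34 × 0.42 × 1.95 = 0.2785 m³/s
w_6 = (19.4 − 17.0)/2 = 1.2 m; q_6 = 0.25 × 0.17 × 1.2 = 0.05100 m³/s
Q = Σ qᵢ = 4.326 m³/s

4.33 m³/s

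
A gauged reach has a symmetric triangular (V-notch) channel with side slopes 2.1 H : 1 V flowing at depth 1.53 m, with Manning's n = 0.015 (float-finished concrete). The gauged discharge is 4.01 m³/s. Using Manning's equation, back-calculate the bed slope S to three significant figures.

0.000245

A = z·y² = 2.1×1.53² = 4.916 m²
P = 2y√(1+z²) = 2×1.53×√(1+2.1²) = 7.117 m
R = A/P = 4.916/7.117 = 0.6907 m
S = (Q·n / (1·A·R^(2/3)))² = (4.01×0.015 / (1×4.916×0.7814))² = 0.0002452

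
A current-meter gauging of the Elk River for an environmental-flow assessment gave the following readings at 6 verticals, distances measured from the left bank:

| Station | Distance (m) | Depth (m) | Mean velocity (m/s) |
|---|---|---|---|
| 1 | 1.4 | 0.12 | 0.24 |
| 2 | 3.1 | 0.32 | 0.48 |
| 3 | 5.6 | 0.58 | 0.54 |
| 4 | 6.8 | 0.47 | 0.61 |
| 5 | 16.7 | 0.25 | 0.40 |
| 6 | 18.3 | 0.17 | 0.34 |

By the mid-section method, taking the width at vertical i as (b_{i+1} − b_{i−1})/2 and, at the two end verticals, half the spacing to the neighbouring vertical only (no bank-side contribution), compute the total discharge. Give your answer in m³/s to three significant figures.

w_1 = (3.1 − 1.4)/2 = 0.85 m; q_1 = 0.24 × 0.12 × 0.85 = 0.02448 m³/s
w_2 = (5.6 − 1.4)/2 = 2.1 m; q_2 = 0.48 × 0.32 × 2.1 = 0.3226 m³/s
w_3 = (6.8 − 3.1)/2 = 1.85 m; q_3 = 0.54 × 0.58 × 1.85 = 0.5794 m³/s
w_4 = (16.7 − 5.6)/2 = 5.55 m; q_4 = 0.61 × 0.47 × 5.55 = 1.591 m³/s
w_5 = (18.3 − 6.8)/2 = 5.75 m; q_5 = 0.40 × 0.25 × 5.75 = 0.5750 m³/s
w_6 = (18.3 − 16.7)/2 = 0.8 m; q_6 = 0.34 × 0.17 × 0.8 = 0.04624 m³/s
Q = Σ qᵢ = 3.139 m³/s

3.14 m³/s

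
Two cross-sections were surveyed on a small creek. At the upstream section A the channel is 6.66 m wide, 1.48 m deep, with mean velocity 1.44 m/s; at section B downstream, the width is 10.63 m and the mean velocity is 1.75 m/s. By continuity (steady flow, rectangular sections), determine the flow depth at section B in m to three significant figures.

Q = A₁V₁ = (6.66×1.48) × 1.44 = 14.19 m³/s
d₂ = Q/(b₂ V₂) = 14.19/(10.63×1.75) = 0.7630 m

0.763 m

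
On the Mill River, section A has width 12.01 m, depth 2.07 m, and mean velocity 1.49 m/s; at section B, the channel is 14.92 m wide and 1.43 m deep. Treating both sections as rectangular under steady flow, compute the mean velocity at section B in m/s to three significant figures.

Q = A₁V₁ = (12.01×2.07) × 1.49 = 37.04 m³/s
A₂ = 14.92 × 1.43 = 21.34 m²
V₂ = Q/A₂ = 37.04/21.34 = 1.736 m/s

1.74 m/s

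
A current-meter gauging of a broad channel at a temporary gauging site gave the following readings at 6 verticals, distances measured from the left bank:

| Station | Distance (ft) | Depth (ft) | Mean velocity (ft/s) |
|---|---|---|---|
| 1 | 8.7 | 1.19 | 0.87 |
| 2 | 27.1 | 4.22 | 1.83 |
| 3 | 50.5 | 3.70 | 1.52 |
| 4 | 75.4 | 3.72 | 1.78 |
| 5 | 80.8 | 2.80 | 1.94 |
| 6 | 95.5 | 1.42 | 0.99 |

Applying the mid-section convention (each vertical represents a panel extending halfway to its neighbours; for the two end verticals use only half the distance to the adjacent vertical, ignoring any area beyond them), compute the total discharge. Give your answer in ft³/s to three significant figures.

w_1 = (27.1 − 8.7)/2 = 9.2 ft; q_1 = 0.87 × 1.19 × 9.2 = 9.525 ft³/s
w_2 = (50.5 − 8.7)/2 = 20.9 ft; q_2 = 1.83 × 4.22 × 20.9 = 161.4 ft³/s
w_3 = (75.4 − 27.1)/2 = 24.15 ft; q_3 = 1.52 × 3.70 × 24.15 = 135.8 ft³/s
w_4 = (80.8 − 50.5)/2 = 15.15 ft; q_4 = 1.78 × 3.72 × 15.15 = 100.3 ft³/s
w_5 = (95.5 − 75.4)/2 = 10.05 ft; q_5 = 1.94 × 2.80 × 10.05 = 54.59 ft³/s
w_6 = (95.5 − 80.8)/2 = 7.35 ft; q_6 = 0.99 × 1.42 × 7.35 = 10.33 ft³/s
Q = Σ qᵢ = 472.0 ft³/s

472 ft³/s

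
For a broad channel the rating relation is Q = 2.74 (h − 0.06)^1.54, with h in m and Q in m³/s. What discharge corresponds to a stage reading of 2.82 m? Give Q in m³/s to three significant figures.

Q = 2.74 × (2.82 − 0.06)^1.54 = 2.74 × 2.76^1.54 = 13.08 m³/s

13.1 m³/s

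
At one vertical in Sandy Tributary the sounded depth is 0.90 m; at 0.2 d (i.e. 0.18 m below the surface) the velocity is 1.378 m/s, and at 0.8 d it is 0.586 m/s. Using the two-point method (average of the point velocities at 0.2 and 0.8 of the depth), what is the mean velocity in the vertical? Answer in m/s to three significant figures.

v̄ = (1.378 + 0.586) / 2 = 0.9820 m/s

0.982 m/s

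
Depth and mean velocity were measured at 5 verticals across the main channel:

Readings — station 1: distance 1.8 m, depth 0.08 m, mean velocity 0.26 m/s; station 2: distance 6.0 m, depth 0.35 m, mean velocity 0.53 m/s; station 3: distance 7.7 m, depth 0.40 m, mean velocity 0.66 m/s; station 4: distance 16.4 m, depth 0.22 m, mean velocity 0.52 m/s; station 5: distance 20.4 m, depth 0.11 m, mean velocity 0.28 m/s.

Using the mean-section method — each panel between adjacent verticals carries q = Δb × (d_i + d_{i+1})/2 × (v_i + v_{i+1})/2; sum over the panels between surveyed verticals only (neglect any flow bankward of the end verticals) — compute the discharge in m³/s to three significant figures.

2.59 m³/s

Panel 1-2: Δb = 4.2 m, d̄ = (0.08+0.35)/2 = 0.215, v̄ = (0.26+0.53)/2 = 0.395 → q = 4.2×0.215×0.395 = 0.3567 m³/s
Panel 2-3: Δb = 1.7 m, d̄ = (0.35+0.40)/2 = 0.375, v̄ = (0.53+0.66)/2 = 0.595 → q = 1.7×0.375×0.595 = 0.3793 m³/s
Panel 3-4: Δb = 8.7 m, d̄ = (0.40+0.22)/2 = 0.31, v̄ = (0.66+0.52)/2 = 0.59 → q = 8.7×0.31×0.59 = 1.591 m³/s
Panel 4-5: Δb = 4 m, d̄ = (0.22+0.11)/2 = 0.165, v̄ = (0.52+0.28)/2 = 0.4 → q = 4×0.165×0.4 = 0.2640 m³/s
Q = Σ q = 2.591 m³/s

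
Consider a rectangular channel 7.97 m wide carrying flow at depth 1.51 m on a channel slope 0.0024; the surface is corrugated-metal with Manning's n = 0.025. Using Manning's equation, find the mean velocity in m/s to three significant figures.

A = b·y = 7.97 × 1.51 = 12.03 m²
P = b + 2y = 7.97 + 2×1.51 = 10.99 m
R = A/P = 12.03/10.99 = 1.095 m
Q = (1/n)·A·R^(2/3)·S^(1/2) = (1/0.025) × 12.03 × 1.095^(2/3) × 0.0024^(1/2) = 25.05 m³/s
V = Q/A = 25.05/12.03 = 2.082 m/s

2.08 m/s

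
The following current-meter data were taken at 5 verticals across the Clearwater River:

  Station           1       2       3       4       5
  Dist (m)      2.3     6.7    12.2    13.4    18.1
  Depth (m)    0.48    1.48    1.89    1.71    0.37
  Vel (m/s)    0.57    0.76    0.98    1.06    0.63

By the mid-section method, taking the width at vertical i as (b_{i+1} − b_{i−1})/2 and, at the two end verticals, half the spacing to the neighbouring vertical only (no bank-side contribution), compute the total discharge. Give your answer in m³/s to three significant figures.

18.3 m³/s

w_1 = (6.7 − 2.3)/2 = 2.2 m; q_1 = 0.57 × 0.48 × 2.2 = 0.6019 m³/s
w_2 = (12.2 − 2.3)/2 = 4.95 m; q_2 = 0.76 × 1.48 × 4.95 = 5.568 m³/s
w_3 = (13.4 − 6.7)/2 = 3.35 m; q_3 = 0.98 × 1.89 × 3.35 = 6.205 m³/s
w_4 = (18.1 − 12.2)/2 = 2.95 m; q_4 = 1.06 × 1.71 × 2.95 = 5.347 m³/s
w_5 = (18.1 − 13.4)/2 = 2.35 m; q_5 = 0.63 × 0.37 × 2.35 = 0.5478 m³/s
Q = Σ qᵢ = 18.27 m³/s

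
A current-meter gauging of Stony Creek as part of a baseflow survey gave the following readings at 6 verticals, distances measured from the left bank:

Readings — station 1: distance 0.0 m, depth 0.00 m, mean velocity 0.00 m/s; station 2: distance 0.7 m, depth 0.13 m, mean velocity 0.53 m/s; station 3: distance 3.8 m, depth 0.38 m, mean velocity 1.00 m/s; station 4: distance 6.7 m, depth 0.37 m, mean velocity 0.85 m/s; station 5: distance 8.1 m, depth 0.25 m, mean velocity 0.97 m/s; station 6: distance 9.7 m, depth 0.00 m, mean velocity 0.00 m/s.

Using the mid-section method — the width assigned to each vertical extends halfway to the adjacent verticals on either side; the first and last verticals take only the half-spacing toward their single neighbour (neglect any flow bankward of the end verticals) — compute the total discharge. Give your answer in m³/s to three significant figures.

2.31 m³/s

w_2 = (3.8 − 0.0)/2 = 1.9 m; q_2 = 0.53 × 0.13 × 1.9 = 0.1309 m³/s
w_3 = (6.7 − 0.7)/2 = 3 m; q_3 = 1.00 × 0.38 × 3 = 1.140 m³/s
w_4 = (8.1 − 3.8)/2 = 2.15 m; q_4 = 0.85 × 0.37 × 2.15 = 0.6762 m³/s
w_5 = (9.7 − 6.7)/2 = 1.5 m; q_5 = 0.97 × 0.25 × 1.5 = 0.3638 m³/s
Stations 1, 6 contribute zero (depth or velocity is 0).
Q = Σ qᵢ = 2.311 m³/s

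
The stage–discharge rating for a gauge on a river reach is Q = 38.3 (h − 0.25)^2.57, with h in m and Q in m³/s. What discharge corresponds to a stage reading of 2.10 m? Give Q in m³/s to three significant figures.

Q = 38.3 × (2.10 − 0.25)^2.57 = 38.3 × 1.85^2.57 = 186.1 m³/s

186 m³/s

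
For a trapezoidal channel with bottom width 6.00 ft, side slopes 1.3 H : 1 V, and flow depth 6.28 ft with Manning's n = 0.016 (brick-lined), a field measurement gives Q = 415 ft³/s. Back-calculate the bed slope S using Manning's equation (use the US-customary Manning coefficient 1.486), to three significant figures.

A = (b + z·y)·y = (6.00 + 1.3×6.28)×6.28 = 88.95 ft²
P = b + 2y√(1+z²) = 6.00 + 2×6.28×√(1+1.3²) = 26.60 ft
R = A/P = 88.95/26.60 = 3.344 ft
S = (Q·n / (1.486·A·R^(2/3)))² = (415×0.016 / (1.486×88.95×2.236))² = 0.0005046

0.000505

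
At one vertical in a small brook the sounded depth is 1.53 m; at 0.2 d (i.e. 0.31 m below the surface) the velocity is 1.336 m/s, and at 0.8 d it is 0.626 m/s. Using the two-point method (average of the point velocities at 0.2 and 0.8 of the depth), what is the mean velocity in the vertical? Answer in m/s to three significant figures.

v̄ = (1.336 + 0.626) / 2 = 0.9810 m/s

0.981 m/s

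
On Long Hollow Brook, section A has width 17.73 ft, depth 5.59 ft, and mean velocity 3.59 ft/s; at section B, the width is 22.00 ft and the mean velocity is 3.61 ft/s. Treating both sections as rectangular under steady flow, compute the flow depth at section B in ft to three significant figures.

4.48 ft

Q = A₁V₁ = (17.73×5.59) × 3.59 = 355.8 ft³/s
d₂ = Q/(b₂ V₂) = 355.8/(22.00×3.61) = 4.480 ft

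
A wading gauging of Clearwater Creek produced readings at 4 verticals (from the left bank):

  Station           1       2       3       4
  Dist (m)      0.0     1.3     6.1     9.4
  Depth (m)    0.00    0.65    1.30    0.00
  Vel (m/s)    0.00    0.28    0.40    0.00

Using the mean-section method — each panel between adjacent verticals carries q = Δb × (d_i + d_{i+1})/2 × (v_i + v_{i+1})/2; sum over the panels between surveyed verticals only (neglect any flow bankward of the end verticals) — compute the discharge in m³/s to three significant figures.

2.08 m³/s

Panel 1-2: Δb = 1.3 m, d̄ = (0.00+0.65)/2 = 0.325, v̄ = (0.00+0.28)/2 = 0.14 → q = 1.3×0.325×0.14 = 0.05915 m³/s
Panel 2-3: Δb = 4.8 m, d̄ = (0.65+1.30)/2 = 0.975, v̄ = (0.28+0.40)/2 = 0.34 → q = 4.8×0.975×0.34 = 1.591 m³/s
Panel 3-4: Δb = 3.3 m, d̄ = (1.30+0.00)/2 = 0.65, v̄ = (0.40+0.00)/2 = 0.2 → q = 3.3×0.65×0.2 = 0.4290 m³/s
Q = Σ q = 2.079 m³/s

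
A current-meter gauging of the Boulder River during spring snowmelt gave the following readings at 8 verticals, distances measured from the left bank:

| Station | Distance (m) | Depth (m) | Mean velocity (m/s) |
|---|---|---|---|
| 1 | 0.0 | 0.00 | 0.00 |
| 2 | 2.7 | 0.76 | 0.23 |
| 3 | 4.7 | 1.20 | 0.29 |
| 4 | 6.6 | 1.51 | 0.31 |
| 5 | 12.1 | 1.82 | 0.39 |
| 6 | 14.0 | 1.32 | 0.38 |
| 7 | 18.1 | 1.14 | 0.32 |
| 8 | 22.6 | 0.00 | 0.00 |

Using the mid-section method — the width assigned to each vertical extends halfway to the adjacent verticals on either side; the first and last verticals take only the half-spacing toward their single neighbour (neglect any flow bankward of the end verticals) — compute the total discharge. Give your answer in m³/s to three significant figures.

8.52 m³/s

w_2 = (4.7 − 0.0)/2 = 2.35 m; q_2 = 0.23 × 0.76 × 2.35 = 0.4108 m³/s
w_3 = (6.6 − 2.7)/2 = 1.95 m; q_3 = 0.29 × 1.20 × 1.95 = 0.6786 m³/s
w_4 = (12.1 − 4.7)/2 = 3.7 m; q_4 = 0.31 × 1.51 × 3.7 = 1.732 m³/s
w_5 = (14.0 − 6.6)/2 = 3.7 m; q_5 = 0.39 × 1.82 × 3.7 = 2.626 m³/s
w_6 = (18.1 − 12.1)/2 = 3 m; q_6 = 0.38 × 1.32 × 3 = 1.505 m³/s
w_7 = (22.6 − 14.0)/2 = 4.3 m; q_7 = 0.32 × 1.14 × 4.3 = 1.569 m³/s
Stations 1, 8 contribute zero (depth or velocity is 0).
Q = Σ qᵢ = 8.521 m³/s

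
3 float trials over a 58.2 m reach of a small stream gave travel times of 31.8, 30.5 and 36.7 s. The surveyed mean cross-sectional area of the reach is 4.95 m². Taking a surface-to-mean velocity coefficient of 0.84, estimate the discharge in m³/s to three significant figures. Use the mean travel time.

7.33 m³/s

t̄ = (31.8 + 30.5 + 36.7) / 3 = 33 s
v_surface = L / t̄ = 58.2 / 33 = 1.764 m/s
v_mean = 0.84 × 1.764 = 1.481 m/s
Q = A × v_mean = 4.95 × 1.481 = 7.333 m³/s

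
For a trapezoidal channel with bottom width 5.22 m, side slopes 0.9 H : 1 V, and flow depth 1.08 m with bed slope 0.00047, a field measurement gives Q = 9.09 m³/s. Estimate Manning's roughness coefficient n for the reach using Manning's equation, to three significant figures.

A = (b + z·y)·y = (5.22 + 0.9×1.08)×1.08 = 6.687 m²
P = b + 2y√(1+z²) = 5.22 + 2×1.08×√(1+0.9²) = 8.126 m
R = A/P = 6.687/8.126 = 0.8230 m
n = (1/Q)·A·R^(2/3)·S^(1/2) = (1/9.09) × 6.687 × 0.8782 × 0.02168 = 0.01401

0.0140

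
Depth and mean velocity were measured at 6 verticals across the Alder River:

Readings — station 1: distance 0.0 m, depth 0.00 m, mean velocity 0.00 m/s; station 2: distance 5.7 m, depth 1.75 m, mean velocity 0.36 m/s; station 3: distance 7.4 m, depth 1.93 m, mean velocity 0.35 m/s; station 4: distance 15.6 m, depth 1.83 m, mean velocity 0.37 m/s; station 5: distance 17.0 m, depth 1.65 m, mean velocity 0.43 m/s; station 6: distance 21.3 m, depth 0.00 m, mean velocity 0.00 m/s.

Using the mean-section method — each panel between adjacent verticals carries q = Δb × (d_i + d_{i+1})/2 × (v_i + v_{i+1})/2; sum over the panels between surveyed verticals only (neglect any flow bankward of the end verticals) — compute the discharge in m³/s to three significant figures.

Panel 1-2: Δb = 5.7 m, d̄ = (0.00+1.75)/2 = 0.875, v̄ = (0.00+0.36)/2 = 0.18 → q = 5.7×0.875×0.18 = 0.8978 m³/s
Panel 2-3: Δb = 1.7 m, d̄ = (1.75+1.93)/2 = 1.84, v̄ = (0.36+0.35)/2 = 0.355 → q = 1.7×1.84×0.355 = 1.110 m³/s
Panel 3-4: Δb = 8.2 m, d̄ = (1.93+1.83)/2 = 1.88, v̄ = (0.35+0.37)/2 = 0.36 → q = 8.2×1.88×0.36 = 5.550 m³/s
Panel 4-5: Δb = 1.4 m, d̄ = (1.83+1.65)/2 = 1.74, v̄ = (0.37+0.43)/2 = 0.4 → q = 1.4×1.74×0.4 = 0.9744 m³/s
Panel 5-6: Δb = 4.3 m, d̄ = (1.65+0.00)/2 = 0.825, v̄ = (0.43+0.00)/2 = 0.215 → q = 4.3×0.825×0.215 = 0.7627 m³/s
Q = Σ q = 9.295 m³/s

9.30 m³/s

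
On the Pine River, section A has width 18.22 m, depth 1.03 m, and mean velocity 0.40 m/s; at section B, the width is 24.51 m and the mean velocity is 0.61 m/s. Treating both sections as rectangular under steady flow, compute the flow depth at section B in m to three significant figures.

0.502 m

Q = A₁V₁ = (18.22×1.03) × 0.40 = 7.507 m³/s
d₂ = Q/(b₂ V₂) = 7.507/(24.51×0.61) = 0.5021 m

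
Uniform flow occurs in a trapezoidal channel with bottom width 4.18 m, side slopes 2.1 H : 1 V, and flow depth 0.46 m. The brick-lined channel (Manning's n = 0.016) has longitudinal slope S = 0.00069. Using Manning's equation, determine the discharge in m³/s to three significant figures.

A = (b + z·y)·y = (4.18 + 2.1×0.46)×0.46 = 2.367 m²
P = b + 2y√(1+z²) = 4.18 + 2×0.46×√(1+2.1²) = 6.320 m
R = A/P = 2.367/6.320 = 0.3746 m
Q = (1/n)·A·R^(2/3)·S^(1/2) = (1/0.016) × 2.367 × 0.3746^(2/3) × 0.00069^(1/2) = 2.019 m³/s

2.02 m³/s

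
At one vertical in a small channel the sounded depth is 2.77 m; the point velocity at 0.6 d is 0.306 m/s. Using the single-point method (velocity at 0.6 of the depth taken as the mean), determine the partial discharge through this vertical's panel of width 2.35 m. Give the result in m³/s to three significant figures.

1.99 m³/s

v̄ = v₀.₆ = 0.306 m/s
q = v̄ × d × w = 0.3060 × 2.77 × 2.35 = 1.992 m³/s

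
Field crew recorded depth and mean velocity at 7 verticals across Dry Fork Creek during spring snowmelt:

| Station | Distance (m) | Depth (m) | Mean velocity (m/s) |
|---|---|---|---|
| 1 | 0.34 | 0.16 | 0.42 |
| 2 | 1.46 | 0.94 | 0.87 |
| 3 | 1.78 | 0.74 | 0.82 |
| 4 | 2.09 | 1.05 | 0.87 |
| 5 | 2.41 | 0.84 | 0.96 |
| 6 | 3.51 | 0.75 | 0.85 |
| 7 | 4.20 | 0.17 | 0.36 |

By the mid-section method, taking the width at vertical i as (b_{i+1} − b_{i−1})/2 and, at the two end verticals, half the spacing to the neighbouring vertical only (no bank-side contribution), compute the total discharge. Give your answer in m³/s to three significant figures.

w_1 = (1.46 − 0.34)/2 = 0.56 m; q_1 = 0.42 × 0.16 × 0.56 = 0.03763 m³/s
w_2 = (1.78 − 0.34)/2 = 0.72 m; q_2 = 0.87 × 0.94 × 0.72 = 0.5888 m³/s
w_3 = (2.09 − 1.46)/2 = 0.315 m; q_3 = 0.82 × 0.74 × 0.315 = 0.1911 m³/s
w_4 = (2.41 − 1.78)/2 = 0.315 m; q_4 = 0.87 × 1.05 × 0.315 = 0.2878 m³/s
w_5 = (3.51 − 2.09)/2 = 0.71 m; q_5 = 0.96 × 0.84 × 0.71 = 0.5725 m³/s
w_6 = (4.20 − 2.41)/2 = 0.895 m; q_6 = 0.85 × 0.75 × 0.895 = 0.5706 m³/s
w_7 = (4.20 − 3.51)/2 = 0.345 m; q_7 = 0.36 × 0.17 × 0.345 = 0.02111 m³/s
Q = Σ qᵢ = 2.270 m³/s

2.27 m³/s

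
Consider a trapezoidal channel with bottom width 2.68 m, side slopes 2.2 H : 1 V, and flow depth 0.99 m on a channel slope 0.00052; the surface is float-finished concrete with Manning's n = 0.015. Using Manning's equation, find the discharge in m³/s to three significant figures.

5.45 m³/s

A = (b + z·y)·y = (2.68 + 2.2×0.99)×0.99 = 4.809 m²
P = b + 2y√(1+z²) = 2.68 + 2×0.99×√(1+2.2²) = 7.465 m
R = A/P = 4.809/7.465 = 0.6443 m
Q = (1/n)·A·R^(2/3)·S^(1/2) = (1/0.015) × 4.809 × 0.6443^(2/3) × 0.00052^(1/2) = 5.454 m³/s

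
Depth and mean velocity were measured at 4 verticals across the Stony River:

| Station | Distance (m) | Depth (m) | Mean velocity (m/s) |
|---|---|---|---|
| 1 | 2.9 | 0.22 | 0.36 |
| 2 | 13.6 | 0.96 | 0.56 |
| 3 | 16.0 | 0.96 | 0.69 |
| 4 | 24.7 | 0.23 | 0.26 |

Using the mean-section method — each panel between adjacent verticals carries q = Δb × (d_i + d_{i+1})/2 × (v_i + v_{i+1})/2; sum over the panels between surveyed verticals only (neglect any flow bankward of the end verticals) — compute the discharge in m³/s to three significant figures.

Panel 1-2: Δb = 10.7 m, d̄ = (0.22+0.96)/2 = 0.59, v̄ = (0.36+0.56)/2 = 0.46 → q = 10.7×0.59×0.46 = 2.904 m³/s
Panel 2-3: Δb = 2.4 m, d̄ = (0.96+0.96)/2 = 0.96, v̄ = (0.56+0.69)/2 = 0.625 → q = 2.4×0.96×0.625 = 1.440 m³/s
Panel 3-4: Δb = 8.7 m, d̄ = (0.96+0.23)/2 = 0.595, v̄ = (0.69+0.26)/2 = 0.475 → q = 8.7×0.595×0.475 = 2.459 m³/s
Q = Σ q = 6.803 m³/s

6.80 m³/s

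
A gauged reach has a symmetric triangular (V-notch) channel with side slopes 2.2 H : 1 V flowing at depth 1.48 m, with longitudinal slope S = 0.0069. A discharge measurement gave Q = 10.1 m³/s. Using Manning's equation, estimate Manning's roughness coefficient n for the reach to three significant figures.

A = z·y² = 2.2×1.48² = 4.819 m²
P = 2y√(1+z²) = 2×1.48×√(1+2.2²) = 7.153 m
R = A/P = 4.819/7.153 = 0.6737 m
n = (1/Q)·A·R^(2/3)·S^(1/2) = (1/10.1) × 4.819 × 0.7685 × 0.08307 = 0.03046

0.0305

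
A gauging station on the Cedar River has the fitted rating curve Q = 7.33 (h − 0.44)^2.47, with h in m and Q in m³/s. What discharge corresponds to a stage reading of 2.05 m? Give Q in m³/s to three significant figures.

23.8 m³/s

Q = 7.33 × (2.05 − 0.44)^2.47 = 7.33 × 1.61^2.47 = 23.77 m³/s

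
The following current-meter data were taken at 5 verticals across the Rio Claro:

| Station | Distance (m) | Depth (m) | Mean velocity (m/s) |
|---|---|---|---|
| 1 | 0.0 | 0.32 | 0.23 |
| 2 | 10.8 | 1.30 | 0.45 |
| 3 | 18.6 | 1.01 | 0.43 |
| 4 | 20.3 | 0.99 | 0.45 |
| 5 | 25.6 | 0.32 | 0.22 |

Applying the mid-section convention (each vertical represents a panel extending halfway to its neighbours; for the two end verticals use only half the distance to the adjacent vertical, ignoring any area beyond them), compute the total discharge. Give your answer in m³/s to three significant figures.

9.65 m³/s

w_1 = (10.8 − 0.0)/2 = 5.4 m; q_1 = 0.23 × 0.32 × 5.4 = 0.3974 m³/s
w_2 = (18.6 − 0.0)/2 = 9.3 m; q_2 = 0.45 × 1.30 × 9.3 = 5.441 m³/s
w_3 = (20.3 − 10.8)/2 = 4.75 m; q_3 = 0.43 × 1.01 × 4.75 = 2.063 m³/s
w_4 = (25.6 − 18.6)/2 = 3.5 m; q_4 = 0.45 × 0.99 × 3.5 = 1.559 m³/s
w_5 = (25.6 − 20.3)/2 = 2.65 m; q_5 = 0.22 × 0.32 × 2.65 = 0.1866 m³/s
Q = Σ qᵢ = 9.647 m³/s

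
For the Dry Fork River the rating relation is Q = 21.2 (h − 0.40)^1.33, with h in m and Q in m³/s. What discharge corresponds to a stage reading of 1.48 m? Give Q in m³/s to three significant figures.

23.5 m³/s

Q = 21.2 × (1.48 − 0.40)^1.33 = 21.2 × 1.08^1.33 = 23.48 m³/s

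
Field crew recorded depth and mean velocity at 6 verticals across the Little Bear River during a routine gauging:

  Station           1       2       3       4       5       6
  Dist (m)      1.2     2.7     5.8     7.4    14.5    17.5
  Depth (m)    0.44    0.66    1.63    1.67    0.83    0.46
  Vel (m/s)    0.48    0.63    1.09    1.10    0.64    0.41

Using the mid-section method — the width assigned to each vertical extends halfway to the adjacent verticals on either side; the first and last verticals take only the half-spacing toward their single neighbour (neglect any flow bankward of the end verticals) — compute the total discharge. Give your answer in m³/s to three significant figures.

16.2 m³/s

w_1 = (2.7 − 1.2)/2 = 0.75 m; q_1 = 0.48 × 0.44 × 0.75 = 0.1584 m³/s
w_2 = (5.8 − 1.2)/2 = 2.3 m; q_2 = 0.63 × 0.66 × 2.3 = 0.9563 m³/s
w_3 = (7.4 − 2.7)/2 = 2.35 m; q_3 = 1.09 × 1.63 × 2.35 = 4.175 m³/s
w_4 = (14.5 − 5.8)/2 = 4.35 m; q_4 = 1.10 × 1.67 × 4.35 = 7.991 m³/s
w_5 = (17.5 − 7.4)/2 = 5.05 m; q_5 = 0.64 × 0.83 × 5.05 = 2.683 m³/s
w_6 = (17.5 − 14.5)/2 = 1.5 m; q_6 = 0.41 × 0.46 × 1.5 = 0.2829 m³/s
Q = Σ qᵢ = 16.25 m³/s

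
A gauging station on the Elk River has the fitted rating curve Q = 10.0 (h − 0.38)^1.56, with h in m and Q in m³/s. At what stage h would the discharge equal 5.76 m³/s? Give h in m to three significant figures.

1.08 m

h − h₀ = (Q/C)^(1/b) = (5.76/10.0)^(1/1.56) = 0.7021 m
h = 0.38 + 0.7021 = 1.082 m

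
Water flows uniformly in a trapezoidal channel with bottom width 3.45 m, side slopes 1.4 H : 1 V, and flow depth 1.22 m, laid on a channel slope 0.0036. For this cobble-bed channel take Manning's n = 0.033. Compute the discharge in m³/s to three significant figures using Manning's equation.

A = (b + z·y)·y = (3.45 + 1.4×1.22)×1.22 = 6.293 m²
P = b + 2y√(1+z²) = 3.45 + 2×1.22×√(1+1.4²) = 7.648 m
R = A/P = 6.293/7.648 = 0.8228 m
Q = (1/n)·A·R^(2/3)·S^(1/2) = (1/0.033) × 6.293 × 0.8228^(2/3) × 0.0036^(1/2) = 10.05 m³/s

10.0 m³/s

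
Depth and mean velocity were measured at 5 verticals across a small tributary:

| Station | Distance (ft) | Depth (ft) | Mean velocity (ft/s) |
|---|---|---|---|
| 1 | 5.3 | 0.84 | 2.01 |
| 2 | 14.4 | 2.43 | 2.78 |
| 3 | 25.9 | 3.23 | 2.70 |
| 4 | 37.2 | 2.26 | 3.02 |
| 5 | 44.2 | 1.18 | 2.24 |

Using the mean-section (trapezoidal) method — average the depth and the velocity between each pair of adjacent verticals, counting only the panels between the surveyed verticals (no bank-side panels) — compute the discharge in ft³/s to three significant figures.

Panel 1-2: Δb = 9.1 ft, d̄ = (0.84+2.43)/2 = 1.635, v̄ = (2.01+2.78)/2 = 2.395 → q = 9.1×1.635×2.395 = 35.63 ft³/s
Panel 2-3: Δb = 11.5 ft, d̄ = (2.43+3.23)/2 = 2.83, v̄ = (2.78+2.70)/2 = 2.74 → q = 11.5×2.83×2.74 = 89.17 ft³/s
Panel 3-4: Δb = 11.3 ft, d̄ = (3.23+2.26)/2 = 2.745, v̄ = (2.70+3.02)/2 = 2.86 → q = 11.3×2.745×2.86 = 88.71 ft³/s
Panel 4-5: Δb = 7 ft, d̄ = (2.26+1.18)/2 = 1.72, v̄ = (3.02+2.24)/2 = 2.63 → q = 7×1.72×2.63 = 31.67 ft³/s
Q = Σ q = 245.2 ft³/s

245 ft³/s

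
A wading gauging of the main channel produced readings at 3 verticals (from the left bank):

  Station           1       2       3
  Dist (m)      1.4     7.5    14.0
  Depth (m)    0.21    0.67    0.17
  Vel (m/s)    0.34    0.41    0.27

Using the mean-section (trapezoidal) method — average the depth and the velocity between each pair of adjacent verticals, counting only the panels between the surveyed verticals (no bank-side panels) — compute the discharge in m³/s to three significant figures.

1.93 m³/s

Panel 1-2: Δb = 6.1 m, d̄ = (0.21+0.67)/2 = 0.44, v̄ = (0.34+0.41)/2 = 0.375 → q = 6.1×0.44×0.375 = 1.007 m³/s
Panel 2-3: Δb = 6.5 m, d̄ = (0.67+0.17)/2 = 0.42, v̄ = (0.41+0.27)/2 = 0.34 → q = 6.5×0.42×0.34 = 0.9282 m³/s
Q = Σ q = 1.935 m³/s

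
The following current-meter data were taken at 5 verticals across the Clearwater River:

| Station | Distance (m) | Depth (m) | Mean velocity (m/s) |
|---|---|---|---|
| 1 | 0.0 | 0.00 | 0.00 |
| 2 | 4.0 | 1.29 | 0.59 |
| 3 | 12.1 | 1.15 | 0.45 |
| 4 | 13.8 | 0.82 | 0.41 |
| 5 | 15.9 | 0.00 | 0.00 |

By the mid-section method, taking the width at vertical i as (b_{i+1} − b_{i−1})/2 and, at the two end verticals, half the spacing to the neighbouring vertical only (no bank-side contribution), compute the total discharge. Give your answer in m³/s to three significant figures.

7.78 m³/s

w_2 = (12.1 − 0.0)/2 = 6.05 m; q_2 = 0.59 × 1.29 × 6.05 = 4.605 m³/s
w_3 = (13.8 − 4.0)/2 = 4.9 m; q_3 = 0.45 × 1.15 × 4.9 = 2.536 m³/s
w_4 = (15.9 − 12.1)/2 = 1.9 m; q_4 = 0.41 × 0.82 × 1.9 = 0.6388 m³/s
Stations 1, 5 contribute zero (depth or velocity is 0).
Q = Σ qᵢ = 7.779 m³/s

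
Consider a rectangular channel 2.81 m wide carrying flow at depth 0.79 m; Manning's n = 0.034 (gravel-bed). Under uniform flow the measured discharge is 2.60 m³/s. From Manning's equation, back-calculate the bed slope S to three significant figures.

A = b·y = 2.81 × 0.79 = 2.220 m²
P = b + 2y = 2.81 + 2×0.79 = 4.390 m
R = A/P = 2.220/4.390 = 0.5057 m
S = (Q·n / (1·A·R^(2/3)))² = (2.60×0.034 / (1×2.220×0.6347))² = 0.003936

0.00394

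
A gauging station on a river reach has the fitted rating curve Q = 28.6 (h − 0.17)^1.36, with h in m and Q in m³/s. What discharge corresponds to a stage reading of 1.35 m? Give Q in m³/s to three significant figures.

Q = 28.6 × (1.35 − 0.17)^1.36 = 28.6 × 1.18^1.36 = 35.82 m³/s

35.8 m³/s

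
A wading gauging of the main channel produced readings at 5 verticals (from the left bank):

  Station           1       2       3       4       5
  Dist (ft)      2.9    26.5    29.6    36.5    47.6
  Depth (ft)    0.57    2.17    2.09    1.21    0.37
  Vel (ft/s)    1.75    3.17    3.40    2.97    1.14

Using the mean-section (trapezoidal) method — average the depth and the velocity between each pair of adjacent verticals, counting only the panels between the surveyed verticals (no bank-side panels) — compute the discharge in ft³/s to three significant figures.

156 ft³/s

Panel 1-2: Δb = 23.6 ft, d̄ = (0.57+2.17)/2 = 1.37, v̄ = (1.75+3.17)/2 = 2.46 → q = 23.6×1.37×2.46 = 79.54 ft³/s
Panel 2-3: Δb = 3.1 ft, d̄ = (2.17+2.09)/2 = 2.13, v̄ = (3.17+3.40)/2 = 3.285 → q = 3.1×2.13×3.285 = 21.69 ft³/s
Panel 3-4: Δb = 6.9 ft, d̄ = (2.09+1.21)/2 = 1.65, v̄ = (3.40+2.97)/2 = 3.185 → q = 6.9×1.65×3.185 = 36.26 ft³/s
Panel 4-5: Δb = 11.1 ft, d̄ = (1.21+0.37)/2 = 0.79, v̄ = (2.97+1.14)/2 = 2.055 → q = 11.1×0.79×2.055 = 18.02 ft³/s
Q = Σ q = 155.5 ft³/s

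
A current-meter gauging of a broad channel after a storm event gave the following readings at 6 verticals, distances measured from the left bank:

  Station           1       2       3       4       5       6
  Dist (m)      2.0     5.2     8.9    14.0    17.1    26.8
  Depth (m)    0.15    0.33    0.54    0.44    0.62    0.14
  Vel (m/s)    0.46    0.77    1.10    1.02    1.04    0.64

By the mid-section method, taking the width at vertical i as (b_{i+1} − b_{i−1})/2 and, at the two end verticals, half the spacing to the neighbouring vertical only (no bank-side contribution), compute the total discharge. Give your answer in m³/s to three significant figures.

w_1 = (5.2 − 2.0)/2 = 1.6 m; q_1 = 0.46 × 0.15 × 1.6 = 0.1104 m³/s
w_2 = (8.9 − 2.0)/2 = 3.45 m; q_2 = 0.77 × 0.33 × 3.45 = 0.8766 m³/s
w_3 = (14.0 − 5.2)/2 = 4.4 m; q_3 = 1.10 × 0.54 × 4.4 = 2.614 m³/s
w_4 = (17.1 − 8.9)/2 = 4.1 m; q_4 = 1.02 × 0.44 × 4.1 = 1.840 m³/s
w_5 = (26.8 − 14.0)/2 = 6.4 m; q_5 = 1.04 × 0.62 × 6.4 = 4.127 m³/s
w_6 = (26.8 − 17.1)/2 = 4.85 m; q_6 = 0.64 × 0.14 × 4.85 = 0.4346 m³/s
Q = Σ qᵢ = 10.00 m³/s

10.0 m³/s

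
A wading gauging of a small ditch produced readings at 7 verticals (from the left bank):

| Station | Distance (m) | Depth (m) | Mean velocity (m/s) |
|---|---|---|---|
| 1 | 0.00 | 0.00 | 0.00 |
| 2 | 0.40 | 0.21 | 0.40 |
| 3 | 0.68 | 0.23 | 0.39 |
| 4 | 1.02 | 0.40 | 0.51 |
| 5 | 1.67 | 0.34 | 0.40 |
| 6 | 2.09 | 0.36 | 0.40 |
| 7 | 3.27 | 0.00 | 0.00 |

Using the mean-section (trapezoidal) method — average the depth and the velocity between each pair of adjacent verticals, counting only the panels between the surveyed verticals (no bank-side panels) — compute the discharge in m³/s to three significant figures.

Panel 1-2: Δb = 0.4 m, d̄ = (0.00+0.21)/2 = 0.105, v̄ = (0.00+0.40)/2 = 0.2 → q = 0.4×0.105×0.2 = 0.008400 m³/s
Panel 2-3: Δb = 0.28 m, d̄ = (0.21+0.23)/2 = 0.22, v̄ = (0.40+0.39)/2 = 0.395 → q = 0.28×0.22×0.395 = 0.02433 m³/s
Panel 3-4: Δb = 0.34 m, d̄ = (0.23+0.40)/2 = 0.315, v̄ = (0.39+0.51)/2 = 0.45 → q = 0.34×0.315×0.45 = 0.04820 m³/s
Panel 4-5: Δb = 0.65 m, d̄ = (0.40+0.34)/2 = 0.37, v̄ = (0.51+0.40)/2 = 0.455 → q = 0.65×0.37×0.455 = 0.1094 m³/s
Panel 5-6: Δb = 0.42 m, d̄ = (0.34+0.36)/2 = 0.35, v̄ = (0.40+0.40)/2 = 0.4 → q = 0.42×0.35×0.4 = 0.05880 m³/s
Panel 6-7: Δb = 1.18 m, d̄ = (0.36+0.00)/2 = 0.18, v̄ = (0.40+0.00)/2 = 0.2 → q = 1.18×0.18×0.2 = 0.04248 m³/s
Q = Σ q = 0.2916 m³/s

0.292 m³/s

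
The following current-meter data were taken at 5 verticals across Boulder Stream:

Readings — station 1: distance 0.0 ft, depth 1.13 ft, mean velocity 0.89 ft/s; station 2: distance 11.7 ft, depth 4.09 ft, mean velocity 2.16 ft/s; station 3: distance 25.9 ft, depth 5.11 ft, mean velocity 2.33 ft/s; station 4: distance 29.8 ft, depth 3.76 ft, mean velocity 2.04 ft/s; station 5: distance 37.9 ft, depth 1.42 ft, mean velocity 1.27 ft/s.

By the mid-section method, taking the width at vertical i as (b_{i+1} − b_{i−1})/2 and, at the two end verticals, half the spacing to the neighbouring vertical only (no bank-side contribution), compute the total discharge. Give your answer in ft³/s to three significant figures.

281 ft³/s

w_1 = (11.7 − 0.0)/2 = 5.85 ft; q_1 = 0.89 × 1.13 × 5.85 = 5.883 ft³/s
w_2 = (25.9 − 0.0)/2 = 12.95 ft; q_2 = 2.16 × 4.09 × 12.95 = 114.4 ft³/s
w_3 = (29.8 − 11.7)/2 = 9.05 ft; q_3 = 2.33 × 5.11 × 9.05 = 107.8 ft³/s
w_4 = (37.9 − 25.9)/2 = 6 ft; q_4 = 2.04 × 3.76 × 6 = 46.02 ft³/s
w_5 = (37.9 − 29.8)/2 = 4.05 ft; q_5 = 1.27 × 1.42 × 4.05 = 7.304 ft³/s
Q = Σ qᵢ = 281.4 ft³/s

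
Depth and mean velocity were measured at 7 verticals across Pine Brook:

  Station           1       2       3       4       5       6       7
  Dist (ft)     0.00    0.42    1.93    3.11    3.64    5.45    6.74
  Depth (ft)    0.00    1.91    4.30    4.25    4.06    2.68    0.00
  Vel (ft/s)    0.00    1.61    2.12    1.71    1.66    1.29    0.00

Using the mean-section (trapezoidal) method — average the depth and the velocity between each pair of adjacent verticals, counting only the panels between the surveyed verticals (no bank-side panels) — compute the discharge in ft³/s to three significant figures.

Panel 1-2: Δb = 0.42 ft, d̄ = (0.00+1.91)/2 = 0.955, v̄ = (0.00+1.61)/2 = 0.805 → q = 0.42×0.955×0.805 = 0.3229 ft³/s
Panel 2-3: Δb = 1.51 ft, d̄ = (1.91+4.30)/2 = 3.105, v̄ = (1.61+2.12)/2 = 1.865 → q = 1.51×3.105×1.865 = 8.744 ft³/s
Panel 3-4: Δb = 1.18 ft, d̄ = (4.30+4.25)/2 = 4.275, v̄ = (2.12+1.71)/2 = 1.915 → q = 1.18×4.275×1.915 = 9.660 ft³/s
Panel 4-5: Δb = 0.53 ft, d̄ = (4.25+4.06)/2 = 4.155, v̄ = (1.71+1.66)/2 = 1.685 → q = 0.53×4.155×1.685 = 3.711 ft³/s
Panel 5-6: Δb = 1.81 ft, d̄ = (4.06+2.68)/2 = 3.37, v̄ = (1.66+1.29)/2 = 1.475 → q = 1.81×3.37×1.475 = 8.997 ft³/s
Panel 6-7: Δb = 1.29 ft, d̄ = (2.68+0.00)/2 = 1.34, v̄ = (1.29+0.00)/2 = 0.645 → q = 1.29×1.34×0.645 = 1.115 ft³/s
Q = Σ q = 32.55 ft³/s

32.5 ft³/s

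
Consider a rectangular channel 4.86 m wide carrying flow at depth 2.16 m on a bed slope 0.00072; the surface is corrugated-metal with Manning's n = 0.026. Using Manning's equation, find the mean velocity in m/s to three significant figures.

A = b·y = 4.86 × 2.16 = 10.50 m²
P = b + 2y = 4.86 + 2×2.16 = 9.180 m
R = A/P = 10.50/9.180 = 1.144 m
Q = (1/n)·A·R^(2/3)·S^(1/2) = (1/0.026) × 10.50 × 1.144^(2/3) × 0.00072^(1/2) = 11.85 m³/s
V = Q/A = 11.85/10.50 = 1.129 m/s

1.13 m/s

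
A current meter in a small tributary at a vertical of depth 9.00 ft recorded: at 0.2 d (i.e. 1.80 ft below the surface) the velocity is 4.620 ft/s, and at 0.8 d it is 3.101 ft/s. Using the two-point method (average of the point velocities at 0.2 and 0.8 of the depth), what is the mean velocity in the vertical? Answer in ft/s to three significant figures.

v̄ = (4.620 + 3.101) / 2 = 3.861 ft/s

3.86 ft/s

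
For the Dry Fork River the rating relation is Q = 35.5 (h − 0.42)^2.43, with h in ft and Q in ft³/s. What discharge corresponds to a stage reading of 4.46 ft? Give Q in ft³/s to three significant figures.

Q = 35.5 × (4.46 − 0.42)^2.43 = 35.5 × 4.04^2.43 = 1056 ft³/s

1060 ft³/s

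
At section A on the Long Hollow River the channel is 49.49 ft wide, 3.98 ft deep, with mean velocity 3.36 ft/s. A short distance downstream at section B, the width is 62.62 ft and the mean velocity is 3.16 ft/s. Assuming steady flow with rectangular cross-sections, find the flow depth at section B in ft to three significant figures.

3.34 ft

Q = A₁V₁ = (49.49×3.98) × 3.36 = 661.8 ft³/s
d₂ = Q/(b₂ V₂) = 661.8/(62.62×3.16) = 3.345 ft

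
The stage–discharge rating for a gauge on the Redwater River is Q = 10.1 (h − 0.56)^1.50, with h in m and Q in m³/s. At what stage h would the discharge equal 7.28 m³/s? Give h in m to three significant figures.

1.36 m

h − h₀ = (Q/C)^(1/b) = (7.28/10.1)^(1/1.50) = 0.8039 m
h = 0.56 + 0.8039 = 1.364 m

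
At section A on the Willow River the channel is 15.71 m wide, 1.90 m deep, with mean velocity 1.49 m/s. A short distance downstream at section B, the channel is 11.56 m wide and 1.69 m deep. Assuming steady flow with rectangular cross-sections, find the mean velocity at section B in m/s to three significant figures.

Q = A₁V₁ = (15.71×1.90) × 1.49 = 44.48 m³/s
A₂ = 11.56 × 1.69 = 19.54 m²
V₂ = Q/A₂ = 44.48/19.54 = 2.277 m/s

2.28 m/s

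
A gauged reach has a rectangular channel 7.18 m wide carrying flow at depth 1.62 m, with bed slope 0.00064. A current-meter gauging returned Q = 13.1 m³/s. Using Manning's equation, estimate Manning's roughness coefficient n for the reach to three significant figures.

0.0242

A = b·y = 7.18 × 1.62 = 11.63 m²
P = b + 2y = 7.18 + 2×1.62 = 10.42 m
R = A/P = 11.63/10.42 = 1.116 m
n = (1/Q)·A·R^(2/3)·S^(1/2) = (1/13.1) × 11.63 × 1.076 × 0.02530 = 0.02417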